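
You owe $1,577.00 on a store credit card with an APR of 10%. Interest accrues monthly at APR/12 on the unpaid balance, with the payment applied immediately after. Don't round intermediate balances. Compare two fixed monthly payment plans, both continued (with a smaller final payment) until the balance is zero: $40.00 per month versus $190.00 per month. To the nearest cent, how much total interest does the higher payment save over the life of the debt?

$278.64

Monthly rate r = 10%/12 = 0.833333% = 0.00833333.
At $40.00/mo: n = ⌈−ln(1 − rB₀/P)/ln(1+r)⌉ = 48 payments (last $39.81); total interest = total paid − $1,577.00 = $342.81.
At $190.00/mo: 9 payments (last $121.17); total interest $64.17.
Interest saved = $342.81 − $64.17 = $278.64.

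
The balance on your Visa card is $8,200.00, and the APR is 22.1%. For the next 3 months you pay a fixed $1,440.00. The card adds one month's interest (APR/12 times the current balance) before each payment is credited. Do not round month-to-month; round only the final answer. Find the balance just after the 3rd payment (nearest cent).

$4,261.40

Monthly rate r = 22.1%/12 = 1.84167% = 0.0184167.
Each month: B ← B·(1+r) − $1,440.00.
Month 1: interest $151.02; balance after payment $6,911.02.
Month 2: interest $127.28; balance after payment $5,598.29.
Month 3: interest $103.10; balance after payment $4,261.40.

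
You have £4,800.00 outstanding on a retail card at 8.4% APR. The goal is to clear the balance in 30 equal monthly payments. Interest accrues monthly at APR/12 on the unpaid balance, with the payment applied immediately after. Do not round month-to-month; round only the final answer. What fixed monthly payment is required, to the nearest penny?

Monthly rate r = 8.4%/12 = 0.7% = 0.007.
Level-payment amortization: P = B₀·r / (1 − (1+r)^(−n)) = 4800.00·0.007 / (1 − 1.007^(−30)).
Denominator 1 − (1+r)^(−30) = 0.188822523.
P = 33.6 / 0.188822523 ≈ 177.94.

£177.94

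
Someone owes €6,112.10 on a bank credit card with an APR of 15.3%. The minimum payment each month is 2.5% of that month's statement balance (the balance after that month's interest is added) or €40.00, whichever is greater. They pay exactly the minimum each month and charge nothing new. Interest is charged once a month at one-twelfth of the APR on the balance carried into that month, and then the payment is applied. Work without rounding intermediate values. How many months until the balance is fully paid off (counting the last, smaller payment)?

163 months

Monthly rate r = 15.3%/12 = 1.275% = 0.01275.
While 2.5% of the post-interest balance exceeds €40.00, each month B ← (B·(1+r))·(1 − 0.025), i.e. B shrinks by the factor (1+r)·0.975 = 0.98743.
This holds for months 1–107. Entering month 108 the balance is €1,579.16; 2.5% of the post-interest balance is now below €40.00, so the flat €40.00 minimum applies from here.
From month 108 a fixed €40.00 at rate r clears €1,579.16 in 56 more payments. Total: 107 + 56 = 163 months.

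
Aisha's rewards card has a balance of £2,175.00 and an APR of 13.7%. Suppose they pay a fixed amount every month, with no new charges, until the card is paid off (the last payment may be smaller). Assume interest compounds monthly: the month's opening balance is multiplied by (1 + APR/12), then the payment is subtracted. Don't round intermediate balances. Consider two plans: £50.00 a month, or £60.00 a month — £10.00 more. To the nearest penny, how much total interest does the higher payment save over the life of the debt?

Monthly rate r = 13.7%/12 = 1.14167% = 0.0114167.
At £50.00/mo: n = ⌈−ln(1 − rB₀/P)/ln(1+r)⌉ = 61 payments (last £23.42); total interest = total paid − £2,175.00 = £848.42.
At £60.00/mo: 48 payments (last £3.42); total interest £648.42.
Interest saved = £848.42 − £648.42 = £200.00.

£200.00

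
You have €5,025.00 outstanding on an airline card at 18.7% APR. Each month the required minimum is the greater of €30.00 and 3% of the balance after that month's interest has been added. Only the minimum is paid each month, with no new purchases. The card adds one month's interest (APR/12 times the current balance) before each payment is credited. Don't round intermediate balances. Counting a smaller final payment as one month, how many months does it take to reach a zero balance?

156 months

Monthly rate r = 18.7%/12 = 1.55833% = 0.0155833.
While 3% of the post-interest balance exceeds €30.00, each month B ← (B·(1+r))·(1 − 0.03), i.e. B shrinks by the factor (1+r)·0.97 = 0.98512.
This holds for months 1–109. Entering month 110 the balance is €980.06; 3% of the post-interest balance is now below €30.00, so the flat €30.00 minimum applies from here.
From month 110 a fixed €30.00 at rate r clears €980.06 in 47 more payments. Total: 109 + 47 = 156 months.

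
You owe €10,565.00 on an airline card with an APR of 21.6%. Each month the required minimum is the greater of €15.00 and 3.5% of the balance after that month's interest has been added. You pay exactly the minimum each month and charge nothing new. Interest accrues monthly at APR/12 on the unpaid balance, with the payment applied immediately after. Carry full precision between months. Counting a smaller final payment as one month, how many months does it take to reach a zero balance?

221 months

Monthly rate r = 21.6%/12 = 1.8% = 0.018.
While 3.5% of the post-interest balance exceeds €15.00, each month B ← (B·(1+r))·(1 − 0.035), i.e. B shrinks by the factor (1+r)·0.965 = 0.98237.
This holds for months 1–182. Entering month 183 the balance is €414.89; 3.5% of the post-interest balance is now below €15.00, so the flat €15.00 minimum applies from here.
From month 183 a fixed €15.00 at rate r clears €414.89 in 39 more payments. Total: 182 + 39 = 221 months.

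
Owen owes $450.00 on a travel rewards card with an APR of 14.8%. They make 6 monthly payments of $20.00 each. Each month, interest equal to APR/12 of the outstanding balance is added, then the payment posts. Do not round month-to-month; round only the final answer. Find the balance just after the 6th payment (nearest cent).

$360.58

Monthly rate r = 14.8%/12 = 1.23333% = 0.0123333.
Each month: B ← B·(1+r) − $20.00.
Month 1: interest $5.55; balance after payment $435.55.
Month 2: interest $5.37; balance after payment $420.92.
Month 3: interest $5.19; balance after payment $406.11.
Month 4: interest $5.01; balance after payment $391.12.
Month 5: interest $4.82; balance after payment $375.95.
Month 6: interest $4.64; balance after payment $360.58.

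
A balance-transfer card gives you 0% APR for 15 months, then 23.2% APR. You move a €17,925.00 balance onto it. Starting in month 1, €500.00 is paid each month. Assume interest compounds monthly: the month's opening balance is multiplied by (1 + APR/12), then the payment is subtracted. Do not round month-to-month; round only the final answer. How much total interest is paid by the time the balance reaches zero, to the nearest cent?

Promo months 1–15 at r₀ = 0%/12 = 0; months 16+ at r₁ = 23.2%/12 = 0.0193333.
After month 15 (no interest yet): B = €17,925.00 − 15·€500.00 = €10,425.00.
Then at r₁ with €500.00/mo: n₂ = −ln(1 − r₁·B/P)/ln(1+r₁) ≈ 26.95 → 27 more payments.
Total paid = 41·€500.00 + €473.80 = €20,973.80; interest = €20,973.80 − €17,925.00 = €3,048.80.

€3,048.80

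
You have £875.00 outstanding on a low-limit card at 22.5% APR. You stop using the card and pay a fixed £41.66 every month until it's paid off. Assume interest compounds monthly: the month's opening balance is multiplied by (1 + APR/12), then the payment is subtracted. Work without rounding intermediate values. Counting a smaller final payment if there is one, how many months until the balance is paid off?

Monthly rate r = 22.5%/12 = 1.875% = 0.01875.
Recurrence: B ← B·(1+r) − £41.66.
Month 1: interest £16.41; balance after payment £849.75.
Month 2: interest £15.93; balance after payment £824.02.
Closed form: n = −ln(1 − rB₀/P)/ln(1+r) = −ln(0.60619)/ln(1.01875) ≈ 26.946, so the balance reaches zero during payment 27.

27 months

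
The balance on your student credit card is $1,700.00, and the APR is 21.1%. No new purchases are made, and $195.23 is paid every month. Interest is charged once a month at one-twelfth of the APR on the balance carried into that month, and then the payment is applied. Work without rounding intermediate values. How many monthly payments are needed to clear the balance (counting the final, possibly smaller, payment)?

10 months

Monthly rate r = 21.1%/12 = 1.75833% = 0.0175833.
Recurrence: B ← B·(1+r) − $195.23.
Month 1: interest $29.89; balance after payment $1,534.66.
Month 2: interest $26.98; balance after payment $1,366.42.
Closed form: n = −ln(1 − rB₀/P)/ln(1+r) = −ln(0.84689)/ln(1.01758) ≈ 9.534, so the balance reaches zero during payment 10.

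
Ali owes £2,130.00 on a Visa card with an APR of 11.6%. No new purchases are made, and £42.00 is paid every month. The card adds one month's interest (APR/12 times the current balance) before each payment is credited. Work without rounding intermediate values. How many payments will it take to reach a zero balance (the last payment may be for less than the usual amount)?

71 months

Monthly rate r = 11.6%/12 = 0.966667% = 0.00966667.
Recurrence: B ← B·(1+r) − £42.00.
Month 1: interest £20.59; balance after payment £2,108.59.
Month 2: interest £20.38; balance after payment £2,086.97.
Closed form: n = −ln(1 − rB₀/P)/ln(1+r) = −ln(0.50976)/ln(1.00967) ≈ 70.041, so the balance reaches zero during payment 71.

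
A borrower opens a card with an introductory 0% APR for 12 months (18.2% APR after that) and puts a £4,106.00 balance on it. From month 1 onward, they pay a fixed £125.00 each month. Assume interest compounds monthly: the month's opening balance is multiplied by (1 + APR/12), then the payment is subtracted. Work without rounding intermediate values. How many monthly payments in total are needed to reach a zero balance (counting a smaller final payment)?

38 months

Promo months 1–12 at r₀ = 0%/12 = 0; months 13+ at r₁ = 18.2%/12 = 0.0151667.
After month 12 (no interest yet): B = £4,106.00 − 12·£125.00 = £2,606.00.
Then at r₁ with £125.00/mo: n₂ = −ln(1 − r₁·B/P)/ln(1+r₁) ≈ 25.25 → 26 more payments.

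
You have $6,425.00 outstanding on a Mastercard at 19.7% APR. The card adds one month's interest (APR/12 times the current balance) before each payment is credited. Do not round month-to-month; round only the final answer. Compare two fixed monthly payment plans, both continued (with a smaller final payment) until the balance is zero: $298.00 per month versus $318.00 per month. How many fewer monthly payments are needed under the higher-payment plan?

2 fewer payments

Monthly rate r = 19.7%/12 = 1.64167% = 0.0164167.
At $298.00/mo: n = ⌈−ln(1 − rB₀/P)/ln(1+r)⌉ = 27 payments (last $247.60); total interest = total paid − $6,425.00 = $1,570.60.
At $318.00/mo: 25 payments (last $238.75); total interest $1,445.75.
Payments saved = 27 − 25 = 2.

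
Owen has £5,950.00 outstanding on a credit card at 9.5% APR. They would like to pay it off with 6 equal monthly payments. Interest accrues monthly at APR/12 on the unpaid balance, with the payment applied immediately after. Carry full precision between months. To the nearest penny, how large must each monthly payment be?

£1,019.32

Monthly rate r = 9.5%/12 = 0.791667% = 0.00791667.
Level-payment amortization: P = B₀·r / (1 − (1+r)^(−n)) = 5950.00·0.00791667 / (1 − 1.00792^(−6)).
Denominator 1 − (1+r)^(−6) = 0.0462111523.
P = 47.1042 / 0.0462111523 ≈ 1019.32.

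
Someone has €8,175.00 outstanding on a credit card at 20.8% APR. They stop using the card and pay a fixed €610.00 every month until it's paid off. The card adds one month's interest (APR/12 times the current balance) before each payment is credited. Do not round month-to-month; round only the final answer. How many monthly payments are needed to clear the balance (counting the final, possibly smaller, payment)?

16 months

Monthly rate r = 20.8%/12 = 1.73333% = 0.0173333.
Recurrence: B ← B·(1+r) − €610.00.
Month 1: interest €141.70; balance after payment €7,706.70.
Month 2: interest €133.58; balance after payment €7,230.28.
Closed form: n = −ln(1 − rB₀/P)/ln(1+r) = −ln(0.7677)/ln(1.01733) ≈ 15.383, so the balance reaches zero during payment 16.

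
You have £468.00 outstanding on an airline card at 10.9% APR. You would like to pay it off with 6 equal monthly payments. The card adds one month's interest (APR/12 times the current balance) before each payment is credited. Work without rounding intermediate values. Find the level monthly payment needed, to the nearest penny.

Monthly rate r = 10.9%/12 = 0.908333% = 0.00908333.
Level-payment amortization: P = B₀·r / (1 − (1+r)^(−n)) = 468.00·0.00908333 / (1 − 1.00908^(−6)).
Denominator 1 − (1+r)^(−6) = 0.0528084803.
P = 4.251 / 0.0528084803 ≈ 80.50.

£80.50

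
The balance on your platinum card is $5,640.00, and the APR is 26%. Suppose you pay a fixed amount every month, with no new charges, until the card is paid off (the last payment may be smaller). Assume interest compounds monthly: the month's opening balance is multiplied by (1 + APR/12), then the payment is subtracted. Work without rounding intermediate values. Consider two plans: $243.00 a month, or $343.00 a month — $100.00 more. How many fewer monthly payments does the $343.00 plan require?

12 fewer payments

Monthly rate r = 26%/12 = 2.16667% = 0.0216667.
At $243.00/mo: n = ⌈−ln(1 − rB₀/P)/ln(1+r)⌉ = 33 payments (last $147.95); total interest = total paid − $5,640.00 = $2,283.95.
At $343.00/mo: 21 payments (last $189.21); total interest $1,409.21.
Payments saved = 33 − 21 = 12.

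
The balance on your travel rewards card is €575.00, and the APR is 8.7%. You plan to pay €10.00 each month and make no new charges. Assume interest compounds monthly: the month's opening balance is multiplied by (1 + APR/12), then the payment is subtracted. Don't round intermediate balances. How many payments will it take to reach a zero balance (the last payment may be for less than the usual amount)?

75 payments

Monthly rate r = 8.7%/12 = 0.725% = 0.00725.
Recurrence: B ← B·(1+r) − €10.00.
Month 1: interest €4.17; balance after payment €569.17.
Month 2: interest €4.13; balance after payment €563.30.
Closed form: n = −ln(1 − rB₀/P)/ln(1+r) = −ln(0.58313)/ln(1.00725) ≈ 74.663, so the balance reaches zero during payment 75.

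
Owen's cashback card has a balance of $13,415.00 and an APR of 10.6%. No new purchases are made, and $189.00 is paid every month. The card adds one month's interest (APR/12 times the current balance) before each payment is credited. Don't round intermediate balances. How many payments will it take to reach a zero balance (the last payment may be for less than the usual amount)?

Monthly rate r = 10.6%/12 = 0.883333% = 0.00883333.
Recurrence: B ← B·(1+r) − $189.00.
Month 1: interest $118.50; balance after payment $13,344.50.
Month 2: interest $117.88; balance after payment $13,273.38.
Closed form: n = −ln(1 − rB₀/P)/ln(1+r) = −ln(0.37302)/ln(1.00883) ≈ 112.129, so the balance reaches zero during payment 113.

113 months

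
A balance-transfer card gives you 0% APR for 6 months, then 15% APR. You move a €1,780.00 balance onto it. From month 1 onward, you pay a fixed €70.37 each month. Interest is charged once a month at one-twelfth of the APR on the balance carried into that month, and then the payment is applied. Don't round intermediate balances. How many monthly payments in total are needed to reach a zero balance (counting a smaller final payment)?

Promo months 1–6 at r₀ = 0%/12 = 0; months 7+ at r₁ = 15%/12 = 0.0125.
After month 6 (no interest yet): B = €1,780.00 − 6·€70.37 = €1,357.78.
Then at r₁ with €70.37/mo: n₂ = −ln(1 − r₁·B/P)/ln(1+r₁) ≈ 22.22 → 23 more payments.

29 payments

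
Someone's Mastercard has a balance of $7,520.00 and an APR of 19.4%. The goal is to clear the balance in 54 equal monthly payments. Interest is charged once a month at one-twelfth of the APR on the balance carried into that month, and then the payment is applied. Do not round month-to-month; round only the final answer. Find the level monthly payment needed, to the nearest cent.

$209.83

Monthly rate r = 19.4%/12 = 1.61667% = 0.0161667.
Level-payment amortization: P = B₀·r / (1 − (1+r)^(−n)) = 7520.00·0.0161667 / (1 − 1.01617^(−54)).
Denominator 1 − (1+r)^(−54) = 0.579377026.
P = 121.573 / 0.579377026 ≈ 209.83.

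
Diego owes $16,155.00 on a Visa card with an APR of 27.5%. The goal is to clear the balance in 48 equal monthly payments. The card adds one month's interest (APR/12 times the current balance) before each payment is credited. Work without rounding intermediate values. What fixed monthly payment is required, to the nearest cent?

Monthly rate r = 27.5%/12 = 2.29167% = 0.0229167.
Level-payment amortization: P = B₀·r / (1 − (1+r)^(−n)) = 16155.00·0.0229167 / (1 − 1.02292^(−48)).
Denominator 1 − (1+r)^(−48) = 0.662970612.
P = 370.219 / 0.662970612 ≈ 558.42.

$558.42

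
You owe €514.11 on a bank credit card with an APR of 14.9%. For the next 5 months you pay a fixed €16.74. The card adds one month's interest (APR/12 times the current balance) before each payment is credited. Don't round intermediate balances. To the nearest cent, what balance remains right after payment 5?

€461.03

Monthly rate r = 14.9%/12 = 1.24167% = 0.0124167.
Each month: B ← B·(1+r) − €16.74.
Month 1: interest €6.38; balance after payment €503.75.
Month 2: interest €6.25; balance after payment €493.27.
Month 3: interest €6.12; balance after payment €482.65.
Month 4: interest €5.99; balance after payment €471.91.
Month 5: interest €5.86; balance after payment €461.03.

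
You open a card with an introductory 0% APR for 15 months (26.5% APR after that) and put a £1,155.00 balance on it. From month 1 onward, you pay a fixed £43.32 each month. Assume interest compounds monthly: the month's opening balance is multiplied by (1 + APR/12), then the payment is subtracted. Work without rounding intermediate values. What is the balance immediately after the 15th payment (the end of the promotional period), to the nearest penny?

£505.20

Promo months 1–15 at r₀ = 0%/12 = 0; months 16+ at r₁ = 26.5%/12 = 0.0220833.
After month 15 (no interest yet): B = £1,155.00 − 15·£43.32 = £505.20.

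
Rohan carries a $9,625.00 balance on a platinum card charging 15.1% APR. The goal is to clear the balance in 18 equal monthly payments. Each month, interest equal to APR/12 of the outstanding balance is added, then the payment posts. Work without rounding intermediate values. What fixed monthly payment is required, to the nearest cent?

Monthly rate r = 15.1%/12 = 1.25833% = 0.0125833.
Level-payment amortization: P = B₀·r / (1 − (1+r)^(−n)) = 9625.00·0.0125833 / (1 − 1.01258^(−18)).
Denominator 1 − (1+r)^(−18) = 0.201553074.
P = 121.115 / 0.201553074 ≈ 600.91.

$600.91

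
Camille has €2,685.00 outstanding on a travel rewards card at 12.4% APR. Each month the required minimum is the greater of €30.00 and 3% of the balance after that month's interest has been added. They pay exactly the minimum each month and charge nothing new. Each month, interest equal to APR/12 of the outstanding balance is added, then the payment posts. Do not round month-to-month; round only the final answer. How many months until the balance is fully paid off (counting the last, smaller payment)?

91 months

Monthly rate r = 12.4%/12 = 1.03333% = 0.0103333.
While 3% of the post-interest balance exceeds €30.00, each month B ← (B·(1+r))·(1 − 0.03), i.e. B shrinks by the factor (1+r)·0.97 = 0.98002.
This holds for months 1–50. Entering month 51 the balance is €978.96; 3% of the post-interest balance is now below €30.00, so the flat €30.00 minimum applies from here.
From month 51 a fixed €30.00 at rate r clears €978.96 in 41 more payments. Total: 50 + 41 = 91 months.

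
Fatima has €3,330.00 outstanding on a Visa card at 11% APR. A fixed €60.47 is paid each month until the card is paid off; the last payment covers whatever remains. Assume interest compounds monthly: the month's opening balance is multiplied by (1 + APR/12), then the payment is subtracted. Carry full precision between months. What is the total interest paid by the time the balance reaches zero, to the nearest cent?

€1,327.30

Monthly rate r = 11%/12 = 0.916667% = 0.00916667.
Payoff takes n = ⌈−ln(1 − rB₀/P)/ln(1+r)⌉ = ⌈77.018⌉ = 78 payments; the last is €1.11.
Total paid = 77·€60.47 + €1.11 = €4,657.30.
Total interest = total paid − principal = €4,657.30 − €3,330.00 = €1,327.30.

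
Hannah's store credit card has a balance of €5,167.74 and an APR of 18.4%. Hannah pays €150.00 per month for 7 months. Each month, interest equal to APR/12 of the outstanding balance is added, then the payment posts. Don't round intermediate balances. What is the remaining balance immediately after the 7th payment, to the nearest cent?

Monthly rate r = 18.4%/12 = 1.53333% = 0.0153333.
Each month: B ← B·(1+r) − €150.00.
Month 1: interest €79.24; balance after payment €5,096.98.
Month 2: interest €78.15; balance after payment €5,025.13.
Month 3: interest €77.05; balance after payment €4,952.18.
Month 4: interest €75.93; balance after payment €4,878.12.
Month 5: interest €74.80; balance after payment €4,802.92.
Month 6: interest €73.64; balance after payment €4,726.56.
Month 7: interest €72.47; balance after payment €4,649.03.

€4,649.03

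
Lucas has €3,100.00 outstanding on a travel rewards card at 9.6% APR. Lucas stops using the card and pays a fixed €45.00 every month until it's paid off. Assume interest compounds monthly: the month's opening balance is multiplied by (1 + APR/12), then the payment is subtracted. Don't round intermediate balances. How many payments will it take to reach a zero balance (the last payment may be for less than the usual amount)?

101 months

Monthly rate r = 9.6%/12 = 0.8% = 0.008.
Recurrence: B ← B·(1+r) − €45.00.
Month 1: interest €24.80; balance after payment €3,079.80.
Month 2: interest €24.64; balance after payment €3,059.44.
Closed form: n = −ln(1 − rB₀/P)/ln(1+r) = −ln(0.44889)/ln(1.008) ≈ 100.522, so the balance reaches zero during payment 101.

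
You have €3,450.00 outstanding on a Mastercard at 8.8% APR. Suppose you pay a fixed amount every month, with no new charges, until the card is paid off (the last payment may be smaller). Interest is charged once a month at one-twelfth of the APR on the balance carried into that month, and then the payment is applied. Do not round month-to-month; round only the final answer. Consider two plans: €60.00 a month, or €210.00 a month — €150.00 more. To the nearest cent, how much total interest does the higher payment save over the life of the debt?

€806.99

Monthly rate r = 8.8%/12 = 0.733333% = 0.00733333.
At €60.00/mo: n = ⌈−ln(1 − rB₀/P)/ln(1+r)⌉ = 75 payments (last €56.82); total interest = total paid − €3,450.00 = €1,046.82.
At €210.00/mo: 18 payments (last €119.83); total interest €239.83.
Interest saved = €1,046.82 − €239.83 = €806.99.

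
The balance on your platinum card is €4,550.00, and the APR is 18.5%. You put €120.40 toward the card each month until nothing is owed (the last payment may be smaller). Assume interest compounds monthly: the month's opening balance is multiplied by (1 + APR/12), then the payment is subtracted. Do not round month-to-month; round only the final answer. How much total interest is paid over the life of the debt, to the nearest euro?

€2,326

Monthly rate r = 18.5%/12 = 1.54167% = 0.0154167.
Payoff takes n = ⌈−ln(1 − rB₀/P)/ln(1+r)⌉ = ⌈57.110⌉ = 58 payments; the last is €13.32.
Total paid = 57·€120.40 + €13.32 = €6,876.12.
Total interest = total paid − principal = €6,876.12 − €4,550.00 = €2,326.12.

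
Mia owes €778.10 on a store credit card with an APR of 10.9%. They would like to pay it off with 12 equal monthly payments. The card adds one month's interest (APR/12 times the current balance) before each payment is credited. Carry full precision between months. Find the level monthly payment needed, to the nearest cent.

Monthly rate r = 10.9%/12 = 0.908333% = 0.00908333.
Level-payment amortization: P = B₀·r / (1 − (1+r)^(−n)) = 778.10·0.00908333 / (1 − 1.00908^(−12)).
Denominator 1 − (1+r)^(−12) = 0.102828225.
P = 7.06774 / 0.102828225 ≈ 68.73.

€68.73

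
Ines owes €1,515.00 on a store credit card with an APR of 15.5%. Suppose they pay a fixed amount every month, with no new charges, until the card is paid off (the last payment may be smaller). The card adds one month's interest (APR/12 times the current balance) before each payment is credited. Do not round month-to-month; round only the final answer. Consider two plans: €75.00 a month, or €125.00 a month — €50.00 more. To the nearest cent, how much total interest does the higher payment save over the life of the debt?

Monthly rate r = 15.5%/12 = 1.29167% = 0.0129167.
At €75.00/mo: n = ⌈−ln(1 − rB₀/P)/ln(1+r)⌉ = 24 payments (last €41.98); total interest = total paid − €1,515.00 = €251.98.
At €125.00/mo: 14 payments (last €33.40); total interest €143.40.
Interest saved = €251.98 − €143.40 = €108.58.

€108.58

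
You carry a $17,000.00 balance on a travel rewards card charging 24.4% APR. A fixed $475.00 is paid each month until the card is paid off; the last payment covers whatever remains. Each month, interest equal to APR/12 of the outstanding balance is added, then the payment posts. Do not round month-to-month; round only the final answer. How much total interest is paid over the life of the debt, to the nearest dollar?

Monthly rate r = 24.4%/12 = 2.03333% = 0.0203333.
Payoff takes n = ⌈−ln(1 − rB₀/P)/ln(1+r)⌉ = ⌈64.628⌉ = 65 payments; the last is $299.43.
Total paid = 64·$475.00 + $299.43 = $30,699.43.
Total interest = total paid − principal = $30,699.43 − $17,000.00 = $13,699.43.

$13,699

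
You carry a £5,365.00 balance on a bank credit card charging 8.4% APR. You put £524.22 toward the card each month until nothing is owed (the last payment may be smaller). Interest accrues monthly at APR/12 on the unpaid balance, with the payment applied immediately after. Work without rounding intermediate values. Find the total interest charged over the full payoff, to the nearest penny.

£221.75

Monthly rate r = 8.4%/12 = 0.7% = 0.007.
Payoff takes n = ⌈−ln(1 − rB₀/P)/ln(1+r)⌉ = ⌈10.656⌉ = 11 payments; the last is £344.55.
Total paid = 10·£524.22 + £344.55 = £5,586.75.
Total interest = total paid − principal = £5,586.75 − £5,365.00 = £221.75.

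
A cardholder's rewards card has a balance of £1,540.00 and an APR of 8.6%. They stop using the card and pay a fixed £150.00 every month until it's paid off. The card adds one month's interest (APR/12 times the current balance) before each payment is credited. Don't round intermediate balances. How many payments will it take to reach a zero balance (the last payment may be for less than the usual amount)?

Monthly rate r = 8.6%/12 = 0.716667% = 0.00716667.
Recurrence: B ← B·(1+r) − £150.00.
Month 1: interest £11.04; balance after payment £1,401.04.
Month 2: interest £10.04; balance after payment £1,261.08.
Closed form: n = −ln(1 − rB₀/P)/ln(1+r) = −ln(0.92642)/ln(1.00717) ≈ 10.702, so the balance reaches zero during payment 11.

11 months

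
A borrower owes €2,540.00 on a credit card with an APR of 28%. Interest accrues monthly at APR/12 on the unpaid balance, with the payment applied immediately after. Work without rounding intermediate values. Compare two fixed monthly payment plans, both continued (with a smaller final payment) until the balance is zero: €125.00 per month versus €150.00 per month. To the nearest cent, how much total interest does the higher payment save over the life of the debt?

Monthly rate r = 28%/12 = 2.33333% = 0.0233333.
At €125.00/mo: n = ⌈−ln(1 − rB₀/P)/ln(1+r)⌉ = 28 payments (last €108.26); total interest = total paid − €2,540.00 = €943.26.
At €150.00/mo: 22 payments (last €119.55); total interest €729.55.
Interest saved = €943.26 − €729.55 = €213.71.

€213.71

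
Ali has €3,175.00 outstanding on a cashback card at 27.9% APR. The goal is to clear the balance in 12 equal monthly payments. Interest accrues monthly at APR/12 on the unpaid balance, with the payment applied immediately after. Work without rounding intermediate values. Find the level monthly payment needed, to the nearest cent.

€306.25

Monthly rate r = 27.9%/12 = 2.325% = 0.02325.
Level-payment amortization: P = B₀·r / (1 − (1+r)^(−n)) = 3175.00·0.02325 / (1 − 1.02325^(−12)).
Denominator 1 − (1+r)^(−12) = 0.241039873.
P = 73.8187 / 0.241039873 ≈ 306.25.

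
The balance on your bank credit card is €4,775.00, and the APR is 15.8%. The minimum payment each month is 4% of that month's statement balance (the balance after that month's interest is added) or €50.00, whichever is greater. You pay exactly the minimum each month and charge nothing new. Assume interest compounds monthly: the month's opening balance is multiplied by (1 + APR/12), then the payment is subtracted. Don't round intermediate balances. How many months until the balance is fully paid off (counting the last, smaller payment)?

Monthly rate r = 15.8%/12 = 1.31667% = 0.0131667.
While 4% of the post-interest balance exceeds €50.00, each month B ← (B·(1+r))·(1 − 0.04), i.e. B shrinks by the factor (1+r)·0.96 = 0.97264.
This holds for months 1–49. Entering month 50 the balance is €1,226.39; 4% of the post-interest balance is now below €50.00, so the flat €50.00 minimum applies from here.
From month 50 a fixed €50.00 at rate r clears €1,226.39 in 30 more payments. Total: 49 + 30 = 79 months.

79 months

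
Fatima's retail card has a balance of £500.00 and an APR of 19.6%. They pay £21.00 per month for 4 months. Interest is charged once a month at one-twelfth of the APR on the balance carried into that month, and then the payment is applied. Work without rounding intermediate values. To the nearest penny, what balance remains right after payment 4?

Monthly rate r = 19.6%/12 = 1.63333% = 0.0163333.
Each month: B ← B·(1+r) − £21.00.
Month 1: interest £8.17; balance after payment £487.17.
Month 2: interest £7.96; balance after payment £474.12.
Month 3: interest £7.74; balance after payment £460.87.
Month 4: interest £7.53; balance after payment £447.40.

£447.40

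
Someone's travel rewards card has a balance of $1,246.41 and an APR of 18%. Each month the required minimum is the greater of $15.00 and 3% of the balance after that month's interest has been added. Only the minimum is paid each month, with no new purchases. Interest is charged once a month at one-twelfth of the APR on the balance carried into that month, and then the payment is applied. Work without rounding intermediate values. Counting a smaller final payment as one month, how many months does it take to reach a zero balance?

Monthly rate r = 18%/12 = 1.5% = 0.015.
While 3% of the post-interest balance exceeds $15.00, each month B ← (B·(1+r))·(1 − 0.03), i.e. B shrinks by the factor (1+r)·0.97 = 0.98455.
This holds for months 1–60. Entering month 61 the balance is $489.70; 3% of the post-interest balance is now below $15.00, so the flat $15.00 minimum applies from here.
From month 61 a fixed $15.00 at rate r clears $489.70 in 46 more payments. Total: 60 + 46 = 106 months.

106 months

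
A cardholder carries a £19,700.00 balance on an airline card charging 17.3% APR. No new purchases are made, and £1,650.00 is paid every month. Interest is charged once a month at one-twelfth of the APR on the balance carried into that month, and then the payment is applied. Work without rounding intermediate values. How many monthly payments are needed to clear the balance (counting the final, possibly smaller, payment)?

Monthly rate r = 17.3%/12 = 1.44167% = 0.0144167.
Recurrence: B ← B·(1+r) − £1,650.00.
Month 1: interest £284.01; balance after payment £18,334.01.
Month 2: interest £264.32; balance after payment £16,948.32.
Closed form: n = −ln(1 − rB₀/P)/ln(1+r) = −ln(0.82787)/ln(1.01442) ≈ 13.197, so the balance reaches zero during payment 14.

14 payments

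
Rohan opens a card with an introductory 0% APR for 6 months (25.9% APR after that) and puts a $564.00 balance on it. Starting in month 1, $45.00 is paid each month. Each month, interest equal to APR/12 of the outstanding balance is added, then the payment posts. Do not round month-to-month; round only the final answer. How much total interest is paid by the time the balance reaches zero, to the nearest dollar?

$26

Promo months 1–6 at r₀ = 0%/12 = 0; months 7+ at r₁ = 25.9%/12 = 0.0215833.
After month 6 (no interest yet): B = $564.00 − 6·$45.00 = $294.00.
Then at r₁ with $45.00/mo: n₂ = −ln(1 − r₁·B/P)/ln(1+r₁) ≈ 7.12 → 8 more payments.
Total paid = 13·$45.00 + $5.37 = $590.37; interest = $590.37 − $564.00 = $26.37.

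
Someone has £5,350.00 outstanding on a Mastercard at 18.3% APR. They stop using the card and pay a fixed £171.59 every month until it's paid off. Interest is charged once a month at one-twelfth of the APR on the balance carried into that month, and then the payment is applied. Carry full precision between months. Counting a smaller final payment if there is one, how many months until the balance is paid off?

Monthly rate r = 18.3%/12 = 1.525% = 0.01525.
Recurrence: B ← B·(1+r) − £171.59.
Month 1: interest £81.59; balance after payment £5,260.00.
Month 2: interest £80.21; balance after payment £5,168.62.
Closed form: n = −ln(1 − rB₀/P)/ln(1+r) = −ln(0.52452)/ln(1.01525) ≈ 42.635, so the balance reaches zero during payment 43.

43 months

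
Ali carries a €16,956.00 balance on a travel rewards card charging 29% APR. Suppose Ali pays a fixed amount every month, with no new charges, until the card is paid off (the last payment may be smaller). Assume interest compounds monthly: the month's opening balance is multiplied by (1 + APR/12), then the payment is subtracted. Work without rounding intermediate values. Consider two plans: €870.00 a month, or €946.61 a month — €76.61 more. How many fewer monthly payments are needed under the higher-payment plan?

Monthly rate r = 29%/12 = 2.41667% = 0.0241667.
At €870.00/mo: n = ⌈−ln(1 − rB₀/P)/ln(1+r)⌉ = 27 payments (last €581.80); total interest = total paid − €16,956.00 = €6,245.80.
At €946.61/mo: 24 payments (last €714.21); total interest €5,530.24.
Payments saved = 27 − 24 = 3.

3 fewer payments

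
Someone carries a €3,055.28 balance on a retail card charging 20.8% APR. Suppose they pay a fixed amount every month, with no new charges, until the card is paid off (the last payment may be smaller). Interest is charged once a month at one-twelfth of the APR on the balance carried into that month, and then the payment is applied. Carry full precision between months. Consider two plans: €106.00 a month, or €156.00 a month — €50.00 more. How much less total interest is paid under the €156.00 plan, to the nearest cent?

Monthly rate r = 20.8%/12 = 1.73333% = 0.0173333.
At €106.00/mo: n = ⌈−ln(1 − rB₀/P)/ln(1+r)⌉ = 41 payments (last €30.82); total interest = total paid − €3,055.28 = €1,215.54.
At €156.00/mo: 25 payments (last €20.90); total interest €709.62.
Interest saved = €1,215.54 − €709.62 = €505.92.

€505.92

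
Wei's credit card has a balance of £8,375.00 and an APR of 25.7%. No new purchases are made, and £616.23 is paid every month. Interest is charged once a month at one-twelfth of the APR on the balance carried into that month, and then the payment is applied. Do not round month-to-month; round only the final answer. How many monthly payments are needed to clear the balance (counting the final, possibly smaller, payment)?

Monthly rate r = 25.7%/12 = 2.14167% = 0.0214167.
Recurrence: B ← B·(1+r) − £616.23.
Month 1: interest £179.36; balance after payment £7,938.13.
Month 2: interest £170.01; balance after payment £7,491.91.
Closed form: n = −ln(1 − rB₀/P)/ln(1+r) = −ln(0.70893)/ln(1.02142) ≈ 16.233, so the balance reaches zero during payment 17.

17 payments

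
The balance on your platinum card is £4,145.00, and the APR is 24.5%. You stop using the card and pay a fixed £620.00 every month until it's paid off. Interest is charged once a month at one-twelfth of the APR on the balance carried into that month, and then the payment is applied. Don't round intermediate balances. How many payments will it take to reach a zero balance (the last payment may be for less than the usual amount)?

Monthly rate r = 24.5%/12 = 2.04167% = 0.0204167.
Recurrence: B ← B·(1+r) − £620.00.
Month 1: interest £84.63; balance after payment £3,609.63.
Month 2: interest £73.70; balance after payment £3,063.32.
Closed form: n = −ln(1 − rB₀/P)/ln(1+r) = −ln(0.8635)/ln(1.02042) ≈ 7.261, so the balance reaches zero during payment 8.

8 payments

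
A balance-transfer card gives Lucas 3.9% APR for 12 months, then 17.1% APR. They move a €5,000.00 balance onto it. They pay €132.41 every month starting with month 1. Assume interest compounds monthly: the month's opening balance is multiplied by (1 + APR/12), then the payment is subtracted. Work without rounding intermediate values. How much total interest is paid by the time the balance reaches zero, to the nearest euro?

€1,144

Promo months 1–12 at r₀ = 3.9%/12 = 0.00325; months 13+ at r₁ = 17.1%/12 = 0.01425.
After month 12: iterate B ← B·(1+r₀) − €132.41 for 12 months → €3,580.89.
Then at r₁ with €132.41/mo: n₂ = −ln(1 − r₁·B/P)/ln(1+r₁) ≈ 34.40 → 35 more payments.
Total paid = 46·€132.41 + €53.24 = €6,144.10; interest = €6,144.10 − €5,000.00 = €1,144.10.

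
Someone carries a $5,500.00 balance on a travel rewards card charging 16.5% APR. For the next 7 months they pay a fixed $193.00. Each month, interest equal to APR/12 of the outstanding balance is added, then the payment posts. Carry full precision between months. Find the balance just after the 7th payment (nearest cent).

$4,643.70

Monthly rate r = 16.5%/12 = 1.375% = 0.01375.
Each month: B ← B·(1+r) − $193.00.
Month 1: interest $75.62; balance after payment $5,382.62.
Month 2: interest $74.01; balance after payment $5,263.64.
Month 3: interest $72.37; balance after payment $5,143.01.
Month 4: interest $70.72; balance after payment $5,020.73.
Month 5: interest $69.04; balance after payment $4,896.76.
Month 6: interest $67.33; balance after payment $4,771.09.
Month 7: interest $65.60; balance after payment $4,643.70.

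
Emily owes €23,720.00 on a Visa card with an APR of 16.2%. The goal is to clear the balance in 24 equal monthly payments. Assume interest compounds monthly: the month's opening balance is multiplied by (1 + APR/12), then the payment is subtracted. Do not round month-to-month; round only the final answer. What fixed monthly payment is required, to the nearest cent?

Monthly rate r = 16.2%/12 = 1.35% = 0.0135.
Level-payment amortization: P = B₀·r / (1 − (1+r)^(−n)) = 23720.00·0.0135 / (1 − 1.0135^(−24)).
Denominator 1 − (1+r)^(−24) = 0.275180402.
P = 320.22 / 0.275180402 ≈ 1163.67.

€1,163.67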